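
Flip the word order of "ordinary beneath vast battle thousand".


Original: "ordinary beneath vast battle thousand"
Words (1..n): ordinary | beneath | vast | battle | thousand
Reversed (n..1): thousand | battle | vast | beneath | ordinary
Result = "thousand battle vast beneath ordinary"


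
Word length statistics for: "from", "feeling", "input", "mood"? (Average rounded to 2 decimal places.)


Lengths: "from"=4, "feeling"=7, "input"=5, "mood"=4
Sum = 20, Count = 4
Average = 20/4 = 5.00
= avg=5.00, min=4, max=7


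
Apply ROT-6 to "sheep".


Word: "sheep"
Shift: 6
Each letter → (letter + shift) mod 26:
  's' (18) + 6 = 24 → 'y'
  'h' (7) + 6 = 13 → 'n'
  'e' (4) + 6 = 10 → 'k'
  'e' (4) + 6 = 10 → 'k'
  'p' (15) + 6 = 21 → 'v'
Result = "ynkkv"


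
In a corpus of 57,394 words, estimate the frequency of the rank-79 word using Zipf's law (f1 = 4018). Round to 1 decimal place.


Zipf's law: f(r) = f(1) / r
f(1) = 4018
f(79) = 4018 / 79
= 50.9 occurrences


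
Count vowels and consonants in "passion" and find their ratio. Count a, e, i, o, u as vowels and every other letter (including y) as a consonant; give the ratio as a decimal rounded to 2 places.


Word: "passion"
Vowels (a,e,i,o,u): 3
Consonants: 4
Ratio = 3/4
= 0.75


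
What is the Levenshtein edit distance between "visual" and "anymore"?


Word 1: "visual" (length 6)
Word 2: "anymore" (length 7)
One optimal edit sequence (insert/delete/substitute each cost 1):
  1. insert 'a'  (+1)
  2. substitute 'v' -> 'n'  (+1)
  3. substitute 'i' -> 'y'  (+1)
  4. substitute 's' -> 'm'  (+1)
  5. substitute 'u' -> 'o'  (+1)
  6. substitute 'a' -> 'r'  (+1)
  7. substitute 'l' -> 'e'  (+1)
Total edit operations: 7
Edit distance = 7


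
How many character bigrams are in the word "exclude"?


Word: "exclude" (length 7)
Number of 2-grams = length - 2 + 1 = 7 - 2 + 1
= 6


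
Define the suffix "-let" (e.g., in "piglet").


Suffix: -let
As in: piglet -> pig + -let
Meaning = small


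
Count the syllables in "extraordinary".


Word: "extraordinary"
Syllable breakdown: ex · traor · di · nar · y
Counting: 5 parts
= 5 syllables


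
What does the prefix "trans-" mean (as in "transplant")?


Prefix: trans-
Example: transplant (trans- + plant)
Meaning = across


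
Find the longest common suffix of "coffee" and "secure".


Word 1: "coffee"
Word 2: "secure"
Comparing from end:
  Pos -1: 'e' == 'e'
  Pos -2: 'e' != 'r' (stop)
LCS = "e" (length 1)


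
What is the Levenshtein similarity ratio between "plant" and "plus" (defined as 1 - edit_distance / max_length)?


Word 1: "plant" (length 5)
Word 2: "plus" (length 4)
One optimal edit sequence:
  1. keep 'p'
  2. keep 'l'
  3. delete 'a'  (+1)
  4. substitute 'n' -> 'u'  (+1)
  5. substitute 't' -> 's'  (+1)
Edit distance = 3
Max length = max(5, 4) = 5
Similarity = 1 - 3/5
= 0.4000


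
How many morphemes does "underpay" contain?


Word: "underpay"
Morphemes: under- | pay
Each morpheme carries meaning
= 2 morphemes


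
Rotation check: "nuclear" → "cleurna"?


Word: "nuclear", Candidate: "cleurna"
Method: check if candidate is substring of word+word
"nuclearnuclear" contains "cleurna"? No
Is rotation = No


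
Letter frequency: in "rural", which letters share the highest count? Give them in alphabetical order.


Word: "rural"
Letter counts:
  'a': 1
  'l': 1
  'r': 2
  'u': 1
Maximum count = 2
Most frequent = 'r' (2 times each)


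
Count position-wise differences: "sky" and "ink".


Comparing character by character (same length = 3):
  Pos 0: 's' vs 'i' !=
  Pos 1: 'k' vs 'n' !=
  Pos 2: 'y' vs 'k' !=
Hamming distance = 3


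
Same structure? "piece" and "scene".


Pattern of "piece": [0, 1, 2, 3, 2]
Pattern of "scene": [0, 1, 2, 3, 2]
Patterns match
Same pattern = Yes


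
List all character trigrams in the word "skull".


Word: "skull" (length 5)
Number of trigrams = 5 - 3 + 1 = 3
  Position 0: "sku"
  Position 1: "kul"
  Position 2: "ull"
Trigrams = "sku", "kul", "ull"


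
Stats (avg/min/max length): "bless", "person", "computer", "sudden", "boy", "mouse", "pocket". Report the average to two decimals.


Lengths: "bless"=5, "person"=6, "computer"=8, "sudden"=6, "boy"=3, "mouse"=5, "pocket"=6
Sum = 39, Count = 7
Average = 39/7 = 5.57
= avg=5.57, min=3, max=8


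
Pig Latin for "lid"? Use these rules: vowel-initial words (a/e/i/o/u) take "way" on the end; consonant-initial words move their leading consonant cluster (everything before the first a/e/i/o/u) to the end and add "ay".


Word: "lid"
Starts with consonant(s) → move to end, add 'ay'
Consonant cluster: "l"
Pig Latin = "idlay"


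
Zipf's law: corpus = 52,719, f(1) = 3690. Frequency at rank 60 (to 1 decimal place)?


Zipf's law: f(r) = f(1) / r
f(1) = 3690
f(60) = 3690 / 60
= 61.5 occurrences


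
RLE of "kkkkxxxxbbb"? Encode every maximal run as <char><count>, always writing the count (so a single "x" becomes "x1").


String: "kkkkxxxxbbb"
Scanning for consecutive runs:
  'k' x 4
  'x' x 4
  'b' x 3
RLE = "k4x4b3"


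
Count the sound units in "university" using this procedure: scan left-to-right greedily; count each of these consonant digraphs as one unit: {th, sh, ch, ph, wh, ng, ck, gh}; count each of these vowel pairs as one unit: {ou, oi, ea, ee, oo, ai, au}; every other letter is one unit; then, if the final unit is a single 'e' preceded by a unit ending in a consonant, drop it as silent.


Word: "university" (10 letters)
Left-to-right scan:
  [1] 'u' (letter)
  [2] 'n' (letter)
  [3] 'i' (letter)
  [4] 'v' (letter)
  [5] 'e' (letter)
  [6] 'r' (letter)
  [7] 's' (letter)
  [8] 'i' (letter)
  [9] 't' (letter)
  [10] 'y' (letter)
Units from scan: 10
Sound units = 10 units


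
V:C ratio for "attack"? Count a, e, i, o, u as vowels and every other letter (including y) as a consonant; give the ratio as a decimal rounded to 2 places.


Word: "attack"
Vowels (a,e,i,o,u): 2
Consonants: 4
Ratio = 2/4
= 0.50


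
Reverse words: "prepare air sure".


Original: "prepare air sure"
Words (1..n): prepare | air | sure
Reversed (n..1): sure | air | prepare
Result = "sure air prepare"


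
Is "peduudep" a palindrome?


Word: "peduudep"
Reversed: "peduudep"
Forward == Backward? peduudep == peduudep
Palindrome = Yes


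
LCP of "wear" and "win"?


Word 1: "wear"
Word 2: "win"
Comparing from start:
  Pos 0: 'w' == 'w'
  Pos 1: 'e' != 'i' (stop)
LCP = "w" (length 1)


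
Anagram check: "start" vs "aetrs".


Word 1: "start" → sorted: arstt
Word 2: "aetrs" → sorted: aerst
Same letters? arstt != aerst
Anagram = No


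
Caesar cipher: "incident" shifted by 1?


Word: "incident"
Shift: 1
Each letter → (letter + shift) mod 26:
  'i' (8) + 1 = 9 → 'j'
  'n' (13) + 1 = 14 → 'o'
  'c' (2) + 1 = 3 → 'd'
  'i' (8) + 1 = 9 → 'j'
  'd' (3) + 1 = 4 → 'e'
  'e' (4) + 1 = 5 → 'f'
  'n' (13) + 1 = 14 → 'o'
  't' (19) + 1 = 20 → 'u'
Result = "jodjefou"


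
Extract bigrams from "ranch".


Word: "ranch" (length 5)
Number of bigrams = 5 - 2 + 1 = 4
  Position 0: "ra"
  Position 1: "an"
  Position 2: "nc"
  Position 3: "ch"
Bigrams = "ra", "an", "nc", "ch"


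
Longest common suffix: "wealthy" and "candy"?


Word 1: "wealthy"
Word 2: "candy"
Comparing from end:
  Pos -1: 'y' == 'y'
  Pos -2: 'h' != 'd' (stop)
LCS = "y" (length 1)


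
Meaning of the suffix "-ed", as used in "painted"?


Suffix: -ed
Example: painted = paint + -ed
Meaning = past tense


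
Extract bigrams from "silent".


Word: "silent" (length 6)
Number of bigrams = 6 - 2 + 1 = 5
  Position 0: "si"
  Position 1: "il"
  Position 2: "le"
  Position 3: "en"
  Position 4: "nt"
Bigrams = "si", "il", "le", "en", "nt"


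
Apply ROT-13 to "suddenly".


Word: "suddenly"
Shift: 13
Each letter → (letter + shift) mod 26:
  's' (18) + 13 = 5 → 'f'
  'u' (20) + 13 = 7 → 'h'
  'd' (3) + 13 = 16 → 'q'
  'd' (3) + 13 = 16 → 'q'
  'e' (4) + 13 = 17 → 'r'
  'n' (13) + 13 = 0 → 'a'
  'l' (11) + 13 = 24 → 'y'
  'y' (24) + 13 = 11 → 'l'
Result = "fhqqrayl"


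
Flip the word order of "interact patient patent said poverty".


Original: "interact patient patent said poverty"
Words (1..n): interact | patient | patent | said | poverty
Reversed (n..1): poverty | said | patent | patient | interact
Result = "poverty said patent patient interact"


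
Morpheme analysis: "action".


Word: "action"
Morphemes: act | -ion
Each morpheme carries meaning
= 2 morphemes


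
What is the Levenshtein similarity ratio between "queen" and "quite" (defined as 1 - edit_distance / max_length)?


Word 1: "queen" (length 5)
Word 2: "quite" (length 5)
One optimal edit sequence:
  1. keep 'q'
  2. keep 'u'
  3. substitute 'e' -> 'i'  (+1)
  4. substitute 'e' -> 't'  (+1)
  5. substitute 'n' -> 'e'  (+1)
Edit distance = 3
Max length = max(5, 5) = 5
Similarity = 1 - 3/5
= 0.4000


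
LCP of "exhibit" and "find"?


Word 1: "exhibit"
Word 2: "find"
Comparing from start:
  Pos 0: 'e' != 'f' (stop)
LCP = "" (length 0)


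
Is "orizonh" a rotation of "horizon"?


Word: "horizon", Candidate: "orizonh"
Method: check if candidate is substring of word+word
"horizonhorizon" contains "orizonh"? Yes
Is rotation = Yes


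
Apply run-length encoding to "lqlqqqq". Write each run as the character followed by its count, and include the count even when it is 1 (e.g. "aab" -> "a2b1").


String: "lqlqqqq"
Scanning for consecutive runs:
  'l' x 1
  'q' x 1
  'l' x 1
  'q' x 4
RLE = "l1q1l1q4"


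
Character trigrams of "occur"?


Word: "occur" (length 5)
Number of trigrams = 5 - 3 + 1 = 3
  Position 0: "occ"
  Position 1: "ccu"
  Position 2: "cur"
Trigrams = "occ", "ccu", "cur"


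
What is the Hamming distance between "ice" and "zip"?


Comparing character by character (same length = 3):
  Pos 0: 'i' vs 'z' !=
  Pos 1: 'c' vs 'i' !=
  Pos 2: 'e' vs 'p' !=
Hamming distance = 3


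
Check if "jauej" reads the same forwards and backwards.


Word: "jauej"
Reversed: "jeuaj"
Forward == Backward? jauej != jeuaj
Palindrome = No


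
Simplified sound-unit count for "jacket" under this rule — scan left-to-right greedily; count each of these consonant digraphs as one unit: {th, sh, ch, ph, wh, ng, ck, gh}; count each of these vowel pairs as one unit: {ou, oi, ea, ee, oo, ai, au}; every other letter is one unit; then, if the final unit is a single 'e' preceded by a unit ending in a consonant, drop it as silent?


Word: "jacket" (6 letters)
Left-to-right scan:
  (1) 'j' (letter)
  (2) 'a' (letter)
  (3) 'ck' (digraph)
  (4) 'e' (letter)
  (5) 't' (letter)
Units from scan: 5
Sound units = 5 units


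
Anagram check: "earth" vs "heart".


Word 1: "earth" → sorted: aehrt
Word 2: "heart" → sorted: aehrt
Same letters? aehrt == aehrt
Anagram = Yes


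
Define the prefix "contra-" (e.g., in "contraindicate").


Prefix: contra-
As in: contraindicate -> contra- + indicate
Meaning = against


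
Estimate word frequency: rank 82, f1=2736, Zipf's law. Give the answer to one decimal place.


Zipf's law: f(r) = f(1) / r
f(1) = 2736
f(82) = 2736 / 82
= 33.4 occurrences


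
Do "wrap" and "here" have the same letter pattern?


Pattern of "wrap": [0, 1, 2, 3]
Pattern of "here": [0, 1, 2, 1]
Patterns do not match
Same pattern = No


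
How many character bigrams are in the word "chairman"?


Word: "chairman" (length 8)
Number of 2-grams = length - 2 + 1 = 8 - 2 + 1
= 7


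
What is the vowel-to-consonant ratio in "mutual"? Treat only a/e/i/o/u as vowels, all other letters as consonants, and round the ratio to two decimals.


Word: "mutual"
Vowels (a,e,i,o,u): 3
Consonants: 3
Ratio = 3/3
= 1.00


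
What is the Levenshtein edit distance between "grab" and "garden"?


Word 1: "grab" (length 4)
Word 2: "garden" (length 6)
One optimal edit sequence (insert/delete/substitute each cost 1):
  1. keep 'g'
  2. insert 'a'  (+1)
  3. keep 'r'
  4. insert 'd'  (+1)
  5. substitute 'a' -> 'e'  (+1)
  6. substitute 'b' -> 'n'  (+1)
Total edit operations: 4
Edit distance = 4


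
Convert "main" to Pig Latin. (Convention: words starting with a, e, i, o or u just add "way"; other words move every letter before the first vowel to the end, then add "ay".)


Word: "main"
Starts with consonant(s) → move to end, add 'ay'
Consonant cluster: "m"
Pig Latin = "ainmay"


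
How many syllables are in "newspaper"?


Word: "newspaper"
Syllable breakdown: news · pa · per
Counting: 3 parts
= 3 syllables


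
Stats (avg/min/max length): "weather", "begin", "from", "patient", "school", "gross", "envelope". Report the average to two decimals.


Lengths: "weather"=7, "begin"=5, "from"=4, "patient"=7, "school"=6, "gross"=5, "envelope"=8
Sum = 42, Count = 7
Average = 42/7 = 6.00
= avg=6.00, min=4, max=8


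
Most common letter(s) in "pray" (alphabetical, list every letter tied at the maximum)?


Word: "pray"
Letter counts:
  'a': 1
  'p': 1
  'r': 1
  'y': 1
Maximum count = 1
Most frequent = 'a', 'p', 'r', 'y' (1 time each)


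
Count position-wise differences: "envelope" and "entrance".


Comparing character by character (same length = 8):
  Pos 0: 'e' vs 'e' =
  Pos 1: 'n' vs 'n' =
  Pos 2: 'v' vs 't' !=
  Pos 3: 'e' vs 'r' !=
  Pos 4: 'l' vs 'a' !=
  Pos 5: 'o' vs 'n' !=
  Pos 6: 'p' vs 'c' !=
  Pos 7: 'e' vs 'e' =
Hamming distance = 5


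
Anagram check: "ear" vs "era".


Word 1: "ear" → sorted: aer
Word 2: "era" → sorted: aer
Same letters? aer == aer
Anagram = Yes


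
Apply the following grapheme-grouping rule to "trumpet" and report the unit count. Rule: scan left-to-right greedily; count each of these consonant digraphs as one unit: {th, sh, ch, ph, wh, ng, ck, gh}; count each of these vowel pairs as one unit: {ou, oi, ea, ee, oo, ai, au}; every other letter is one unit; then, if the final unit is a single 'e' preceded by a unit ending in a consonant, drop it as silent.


Word: "trumpet" (7 letters)
Left-to-right scan:
  1. 't' (letter)
  2. 'r' (letter)
  3. 'u' (letter)
  4. 'm' (letter)
  5. 'p' (letter)
  6. 'e' (letter)
  7. 't' (letter)
Units from scan: 7
Sound units = 7 units


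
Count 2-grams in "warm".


Word: "warm" (length 4)
Number of 2-grams = length - 2 + 1 = 4 - 2 + 1
= 3


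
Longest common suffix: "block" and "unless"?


Word 1: "block"
Word 2: "unless"
Comparing from end:
  Pos -1: 'k' != 's' (stop)
LCS = "" (length 0)


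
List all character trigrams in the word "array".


Word: "array" (length 5)
Number of trigrams = 5 - 3 + 1 = 3
  Position 0: "arr"
  Position 1: "rra"
  Position 2: "ray"
Trigrams = "arr", "rra", "ray"


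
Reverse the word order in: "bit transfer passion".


Original: "bit transfer passion"
Words (1..n): bit | transfer | passion
Reversed (n..1): passion | transfer | bit
Result = "passion transfer bit"


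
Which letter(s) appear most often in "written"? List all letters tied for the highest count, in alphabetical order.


Word: "written"
Letter counts:
  'e': 1
  'i': 1
  'n': 1
  'r': 1
  't': 2
  'w': 1
Maximum count = 2
Most frequent = 't' (2 times each)


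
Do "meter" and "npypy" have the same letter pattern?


Pattern of "meter": [0, 1, 2, 1, 3]
Pattern of "npypy": [0, 1, 2, 1, 2]
Patterns do not match
Same pattern = No


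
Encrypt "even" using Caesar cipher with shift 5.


Word: "even"
Shift: 5
Each letter → (letter + shift) mod 26:
  'e' (4) + 5 = 9 → 'j'
  'v' (21) + 5 = 0 → 'a'
  'e' (4) + 5 = 9 → 'j'
  'n' (13) + 5 = 18 → 's'
Result = "jajs"


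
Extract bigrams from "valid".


Word: "valid" (length 5)
Number of bigrams = 5 - 2 + 1 = 4
  Position 0: "va"
  Position 1: "al"
  Position 2: "li"
  Position 3: "id"
Bigrams = "va", "al", "li", "id"


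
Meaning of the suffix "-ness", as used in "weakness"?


Suffix: -ness
Example: weakness (weak + -ness)
Meaning = state of being


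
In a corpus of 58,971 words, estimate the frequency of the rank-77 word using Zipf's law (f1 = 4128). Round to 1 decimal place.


Zipf's law: f(r) = f(1) / r
f(1) = 4128
f(77) = 4128 / 77
= 53.6 occurrences


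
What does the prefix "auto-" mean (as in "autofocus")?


Prefix: auto-
As in: autofocus -> auto- + focus
Meaning = self


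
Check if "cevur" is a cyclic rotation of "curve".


Word: "curve", Candidate: "cevur"
Method: check if candidate is substring of word+word
"curvecurve" contains "cevur"? No
Is rotation = No


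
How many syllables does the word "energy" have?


Word: "energy"
Syllable breakdown: en-er-gy
Counting: 3 parts
= 3 syllables


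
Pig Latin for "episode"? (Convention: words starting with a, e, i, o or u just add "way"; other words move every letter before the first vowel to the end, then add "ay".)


Word: "episode"
Starts with vowel → add 'way'
Pig Latin = "episodeway"


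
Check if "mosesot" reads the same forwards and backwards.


Word: "mosesot"
Reversed: "tosesom"
Forward == Backward? mosesot != tosesom
Palindrome = No


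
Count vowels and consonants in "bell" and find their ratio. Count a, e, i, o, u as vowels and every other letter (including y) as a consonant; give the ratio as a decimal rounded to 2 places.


Word: "bell"
Vowels (a,e,i,o,u): 1
Consonants: 3
Ratio = 1/3
= 0.33


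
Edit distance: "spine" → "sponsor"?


Word 1: "spine" (length 5)
Word 2: "sponsor" (length 7)
One optimal edit sequence (insert/delete/substitute each cost 1):
  1. keep 's'
  2. keep 'p'
  3. substitute 'i' -> 'o'  (+1)
  4. keep 'n'
  5. insert 's'  (+1)
  6. insert 'o'  (+1)
  7. substitute 'e' -> 'r'  (+1)
Total edit operations: 4
Edit distance = 4


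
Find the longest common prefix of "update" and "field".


Word 1: "update"
Word 2: "field"
Comparing from start:
  Pos 0: 'u' != 'f' (stop)
LCP = "" (length 0)


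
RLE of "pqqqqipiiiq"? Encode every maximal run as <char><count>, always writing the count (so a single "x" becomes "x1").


String: "pqqqqipiiiq"
Scanning for consecutive runs:
  'p' x 1
  'q' x 4
  'i' x 1
  'p' x 1
  'i' x 3
  'q' x 1
RLE = "p1q4i1p1i3q1"


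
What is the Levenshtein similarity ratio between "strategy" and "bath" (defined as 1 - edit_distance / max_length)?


Word 1: "strategy" (length 8)
Word 2: "bath" (length 4)
One optimal edit sequence:
  1. delete 's'  (+1)
  2. delete 't'  (+1)
  3. substitute 'r' -> 'b'  (+1)
  4. keep 'a'
  5. keep 't'
  6. delete 'e'  (+1)
  7. delete 'g'  (+1)
  8. substitute 'y' -> 'h'  (+1)
Edit distance = 6
Max length = max(8, 4) = 8
Similarity = 1 - 6/8
= 0.2500


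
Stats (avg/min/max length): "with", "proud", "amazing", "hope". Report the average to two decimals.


Lengths: "with"=4, "proud"=5, "amazing"=7, "hope"=4
Sum = 20, Count = 4
Average = 20/4 = 5.00
= avg=5.00, min=4, max=7


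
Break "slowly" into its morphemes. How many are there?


Word: "slowly"
Morphemes: slow / -ly
Each morpheme carries meaning
= 2 morphemes


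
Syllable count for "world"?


Word: "world"
Syllable breakdown: world
Counting: 1 part
= 1 syllable


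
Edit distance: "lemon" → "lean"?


Word 1: "lemon" (length 5)
Word 2: "lean" (length 4)
One optimal edit sequence (insert/delete/substitute each cost 1):
  1. keep 'l'
  2. keep 'e'
  3. delete 'm'  (+1)
  4. substitute 'o' -> 'a'  (+1)
  5. keep 'n'
Total edit operations: 2
Edit distance = 2


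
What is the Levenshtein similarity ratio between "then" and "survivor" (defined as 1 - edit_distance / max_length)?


Word 1: "then" (length 4)
Word 2: "survivor" (length 8)
One optimal edit sequence:
  1. insert 's'  (+1)
  2. insert 'u'  (+1)
  3. insert 'r'  (+1)
  4. insert 'v'  (+1)
  5. substitute 't' -> 'i'  (+1)
  6. substitute 'h' -> 'v'  (+1)
  7. substitute 'e' -> 'o'  (+1)
  8. substitute 'n' -> 'r'  (+1)
Edit distance = 8
Max length = max(4, 8) = 8
Similarity = 1 - 8/8
= 0.0000


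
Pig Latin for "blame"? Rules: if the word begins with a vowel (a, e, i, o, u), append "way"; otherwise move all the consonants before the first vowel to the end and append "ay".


Word: "blame"
Starts with consonant(s) → move to end, add 'ay'
Consonant cluster: "bl"
Pig Latin = "ameblay"


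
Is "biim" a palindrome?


Word: "biim"
Reversed: "miib"
Forward == Backward? biim != miib
Palindrome = No


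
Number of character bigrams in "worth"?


Word: "worth" (length 5)
Number of 2-grams = length - 2 + 1 = 5 - 2 + 1
= 4


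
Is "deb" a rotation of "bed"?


Word: "bed", Candidate: "deb"
Method: check if candidate is substring of word+word
"bedbed" contains "deb"? No
Is rotation = No


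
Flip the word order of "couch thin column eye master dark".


Original: "couch thin column eye master dark"
Words (1..n): couch | thin | column | eye | master | dark
Reversed (n..1): dark | master | eye | column | thin | couch
Result = "dark master eye column thin couch"


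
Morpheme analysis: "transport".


Word: "transport"
Morphemes: trans- / port
Each morpheme carries meaning
= 2 morphemes


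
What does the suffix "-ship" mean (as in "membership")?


Suffix: -ship
Example: membership (member + -ship)
Meaning = state / position


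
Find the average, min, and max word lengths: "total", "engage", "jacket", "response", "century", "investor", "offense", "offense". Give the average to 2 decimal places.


Lengths: "total"=5, "engage"=6, "jacket"=6, "response"=8, "century"=7, "investor"=8, "offense"=7, "offense"=7
Sum = 54, Count = 8
Average = 54/8 = 6.75
= avg=6.75, min=5, max=8


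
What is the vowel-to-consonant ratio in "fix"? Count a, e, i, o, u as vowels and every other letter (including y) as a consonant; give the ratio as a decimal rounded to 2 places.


Word: "fix"
Vowels (a,e,i,o,u): 1
Consonants: 2
Ratio = 1/2
= 0.50


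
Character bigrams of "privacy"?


Word: "privacy" (length 7)
Number of bigrams = 7 - 2 + 1 = 6
  Position 0: "pr"
  Position 1: "ri"
  Position 2: "iv"
  Position 3: "va"
  Position 4: "ac"
  Position 5: "cy"
Bigrams = "pr", "ri", "iv", "va", "ac", "cy"


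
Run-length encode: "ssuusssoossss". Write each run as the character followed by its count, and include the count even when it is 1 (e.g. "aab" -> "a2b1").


String: "ssuusssoossss"
Scanning for consecutive runs:
  's' x 2
  'u' x 2
  's' x 3
  'o' x 2
  's' x 4
RLE = "s2u2s3o2s4"


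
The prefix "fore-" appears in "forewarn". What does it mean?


Prefix: fore-
As in: forewarn -> fore- + warn
Meaning = before


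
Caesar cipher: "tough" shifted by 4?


Word: "tough"
Shift: 4
Each letter → (letter + shift) mod 26:
  't' (19) + 4 = 23 → 'x'
  'o' (14) + 4 = 18 → 's'
  'u' (20) + 4 = 24 → 'y'
  'g' (6) + 4 = 10 → 'k'
  'h' (7) + 4 = 11 → 'l'
Result = "xsykl"


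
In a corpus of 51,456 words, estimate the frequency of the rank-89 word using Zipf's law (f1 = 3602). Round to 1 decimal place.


Zipf's law: f(r) = f(1) / r
f(1) = 3602
f(89) = 3602 / 89
= 40.5 occurrences


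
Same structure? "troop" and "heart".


Pattern of "troop": [0, 1, 2, 2, 3]
Pattern of "heart": [0, 1, 2, 3, 4]
Patterns do not match
Same pattern = No


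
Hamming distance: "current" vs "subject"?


Comparing character by character (same length = 7):
  Pos 0: 'c' vs 's' !=
  Pos 1: 'u' vs 'u' =
  Pos 2: 'r' vs 'b' !=
  Pos 3: 'r' vs 'j' !=
  Pos 4: 'e' vs 'e' =
  Pos 5: 'n' vs 'c' !=
  Pos 6: 't' vs 't' =
Hamming distance = 4


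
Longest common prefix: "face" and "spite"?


Word 1: "face"
Word 2: "spite"
Comparing from start:
  Pos 0: 'f' != 's' (stop)
LCP = "" (length 0)


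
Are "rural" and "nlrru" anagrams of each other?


Word 1: "rural" → sorted: alrru
Word 2: "nlrru" → sorted: lnrru
Same letters? alrru != lnrru
Anagram = No


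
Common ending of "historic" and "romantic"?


Word 1: "historic"
Word 2: "romantic"
Comparing from end:
  Pos -1: 'c' == 'c'
  Pos -2: 'i' == 'i'
  Pos -3: 'r' != 't' (stop)
LCS = "ic" (length 2)


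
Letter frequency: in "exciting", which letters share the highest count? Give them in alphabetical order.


Word: "exciting"
Letter counts:
  'c': 1
  'e': 1
  'g': 1
  'i': 2
  'n': 1
  't': 1
  'x': 1
Maximum count = 2
Most frequent = 'i' (2 times each)


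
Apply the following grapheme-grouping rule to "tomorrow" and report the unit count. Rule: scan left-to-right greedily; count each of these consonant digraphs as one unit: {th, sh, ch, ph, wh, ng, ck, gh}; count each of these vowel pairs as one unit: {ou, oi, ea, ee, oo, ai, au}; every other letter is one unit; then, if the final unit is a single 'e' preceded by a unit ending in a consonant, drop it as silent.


Word: "tomorrow" (8 letters)
Left-to-right scan:
  (1) 't' (letter)
  (2) 'o' (letter)
  (3) 'm' (letter)
  (4) 'o' (letter)
  (5) 'r' (letter)
  (6) 'r' (letter)
  (7) 'o' (letter)
  (8) 'w' (letter)
Units from scan: 8
Sound units = 8 units


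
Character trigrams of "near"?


Word: "near" (length 4)
Number of trigrams = 4 - 3 + 1 = 2
  Position 0: "nea"
  Position 1: "ear"
Trigrams = "nea", "ear"


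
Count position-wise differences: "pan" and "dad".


Comparing character by character (same length = 3):
  Pos 0: 'p' vs 'd' !=
  Pos 1: 'a' vs 'a' =
  Pos 2: 'n' vs 'd' !=
Hamming distance = 2


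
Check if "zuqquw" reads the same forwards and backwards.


Word: "zuqquw"
Reversed: "wuqquz"
Forward == Backward? zuqquw != wuqquz
Palindrome = No


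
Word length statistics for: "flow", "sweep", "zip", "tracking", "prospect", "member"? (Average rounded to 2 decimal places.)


Lengths: "flow"=4, "sweep"=5, "zip"=3, "tracking"=8, "prospect"=8, "member"=6
Sum = 34, Count = 6
Average = 34/6 = 5.67
= avg=5.67, min=3, max=8


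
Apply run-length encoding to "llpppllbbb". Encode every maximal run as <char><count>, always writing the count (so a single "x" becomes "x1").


String: "llpppllbbb"
Scanning for consecutive runs:
  'l' x 2
  'p' x 3
  'l' x 2
  'b' x 3
RLE = "l2p3l2b3"


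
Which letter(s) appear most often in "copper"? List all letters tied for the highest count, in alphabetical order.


Word: "copper"
Letter counts:
  'c': 1
  'e': 1
  'o': 1
  'p': 2
  'r': 1
Maximum count = 2
Most frequent = 'p' (2 times each)


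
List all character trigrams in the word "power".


Word: "power" (length 5)
Number of trigrams = 5 - 3 + 1 = 3
  Position 0: "pow"
  Position 1: "owe"
  Position 2: "wer"
Trigrams = "pow", "owe", "wer"


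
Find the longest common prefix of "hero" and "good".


Word 1: "hero"
Word 2: "good"
Comparing from start:
  Pos 0: 'h' != 'g' (stop)
LCP = "" (length 0)


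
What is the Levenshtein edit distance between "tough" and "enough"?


Word 1: "tough" (length 5)
Word 2: "enough" (length 6)
One optimal edit sequence (insert/delete/substitute each cost 1):
  1. insert 'e'  (+1)
  2. substitute 't' -> 'n'  (+1)
  3. keep 'o'
  4. keep 'u'
  5. keep 'g'
  6. keep 'h'
Total edit operations: 2
Edit distance = 2


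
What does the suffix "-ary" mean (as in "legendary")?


Suffix: -ary
Example: legendary = legend + -ary
Meaning = relating to


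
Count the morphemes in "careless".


Word: "careless"
Morphemes: care | -less
Each morpheme carries meaning
= 2 morphemes


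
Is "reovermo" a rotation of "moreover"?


Word: "moreover", Candidate: "reovermo"
Method: check if candidate is substring of word+word
"moreovermoreover" contains "reovermo"? Yes
Is rotation = Yes


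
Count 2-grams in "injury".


Word: "injury" (length 6)
Number of 2-grams = length - 2 + 1 = 6 - 2 + 1
= 5


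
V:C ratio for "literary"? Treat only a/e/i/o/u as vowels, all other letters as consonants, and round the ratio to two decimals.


Word: "literary"
Vowels (a,e,i,o,u): 3
Consonants: 5
Ratio = 3/5
= 0.60


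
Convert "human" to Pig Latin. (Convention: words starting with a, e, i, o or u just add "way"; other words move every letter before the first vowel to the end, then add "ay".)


Word: "human"
Starts with consonant(s) → move to end, add 'ay'
Consonant cluster: "h"
Pig Latin = "umanhay"


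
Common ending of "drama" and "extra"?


Word 1: "drama"
Word 2: "extra"
Comparing from end:
  Pos -1: 'a' == 'a'
  Pos -2: 'm' != 'r' (stop)
LCS = "a" (length 1)


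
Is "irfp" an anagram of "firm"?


Word 1: "firm" → sorted: fimr
Word 2: "irfp" → sorted: fipr
Same letters? fimr != fipr
Anagram = No


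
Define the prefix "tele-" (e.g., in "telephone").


Prefix: tele-
Example: telephone = tele- + phone
Meaning = distant


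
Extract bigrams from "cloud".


Word: "cloud" (length 5)
Number of bigrams = 5 - 2 + 1 = 4
  Position 0: "cl"
  Position 1: "lo"
  Position 2: "ou"
  Position 3: "ud"
Bigrams = "cl", "lo", "ou", "ud"


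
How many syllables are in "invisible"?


Word: "invisible"
Syllable breakdown: in · vis · i · ble
Counting: 4 parts
= 4 syllables


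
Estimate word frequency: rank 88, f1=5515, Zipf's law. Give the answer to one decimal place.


Zipf's law: f(r) = f(1) / r
f(1) = 5515
f(88) = 5515 / 88
= 62.7 occurrences


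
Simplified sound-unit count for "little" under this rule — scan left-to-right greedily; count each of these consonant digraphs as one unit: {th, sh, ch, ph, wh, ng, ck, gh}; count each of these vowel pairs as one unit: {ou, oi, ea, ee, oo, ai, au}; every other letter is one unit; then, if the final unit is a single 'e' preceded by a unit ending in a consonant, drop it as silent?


Word: "little" (6 letters)
Left-to-right scan:
  (1) 'l' (letter)
  (2) 'i' (letter)
  (3) 't' (letter)
  (4) 't' (letter)
  (5) 'l' (letter)
  (6) 'e' (letter)
Units from scan: 6
Final unit is 'e' after a consonant -> drop as silent (-1)
Sound units = 5 units


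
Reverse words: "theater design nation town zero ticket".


Original: "theater design nation town zero ticket"
Words (1..n): theater | design | nation | town | zero | ticket
Reversed (n..1): ticket | zero | town | nation | design | theater
Result = "ticket zero town nation design theater"


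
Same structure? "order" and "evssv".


Pattern of "order": [0, 1, 2, 3, 1]
Pattern of "evssv": [0, 1, 2, 2, 1]
Patterns do not match
Same pattern = No


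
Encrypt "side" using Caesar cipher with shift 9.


Word: "side"
Shift: 9
Each letter → (letter + shift) mod 26:
  's' (18) + 9 = 1 → 'b'
  'i' (8) + 9 = 17 → 'r'
  'd' (3) + 9 = 12 → 'm'
  'e' (4) + 9 = 13 → 'n'
Result = "brmn"


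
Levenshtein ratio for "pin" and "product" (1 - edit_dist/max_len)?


Word 1: "pin" (length 3)
Word 2: "product" (length 7)
One optimal edit sequence:
  1. keep 'p'
  2. insert 'r'  (+1)
  3. insert 'o'  (+1)
  4. insert 'd'  (+1)
  5. insert 'u'  (+1)
  6. substitute 'i' -> 'c'  (+1)
  7. substitute 'n' -> 't'  (+1)
Edit distance = 6
Max length = max(3, 7) = 7
Similarity = 1 - 6/7
= 0.1429


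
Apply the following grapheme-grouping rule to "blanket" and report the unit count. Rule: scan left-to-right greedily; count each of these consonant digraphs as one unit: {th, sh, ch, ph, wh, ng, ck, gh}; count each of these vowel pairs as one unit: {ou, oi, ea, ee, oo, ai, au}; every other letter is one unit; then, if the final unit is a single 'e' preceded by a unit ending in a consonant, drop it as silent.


Word: "blanket" (7 letters)
Left-to-right scan:
  1. 'b' (letter)
  2. 'l' (letter)
  3. 'a' (letter)
  4. 'n' (letter)
  5. 'k' (letter)
  6. 'e' (letter)
  7. 't' (letter)
Units from scan: 7
Sound units = 7 units


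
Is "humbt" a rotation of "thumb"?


Word: "thumb", Candidate: "humbt"
Method: check if candidate is substring of word+word
"thumbthumb" contains "humbt"? Yes
Is rotation = Yes


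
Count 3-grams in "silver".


Word: "silver" (length 6)
Number of 3-grams = length - 3 + 1 = 6 - 3 + 1
= 4


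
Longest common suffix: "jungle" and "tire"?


Word 1: "jungle"
Word 2: "tire"
Comparing from end:
  Pos -1: 'e' == 'e'
  Pos -2: 'l' != 'r' (stop)
LCS = "e" (length 1)


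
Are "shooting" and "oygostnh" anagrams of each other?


Word 1: "shooting" → sorted: ghinoost
Word 2: "oygostnh" → sorted: ghnoosty
Same letters? ghinoost != ghnoosty
Anagram = No


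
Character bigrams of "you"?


Word: "you" (length 3)
Number of bigrams = 3 - 2 + 1 = 2
  Position 0: "yo"
  Position 1: "ou"
Bigrams = "yo", "ou"


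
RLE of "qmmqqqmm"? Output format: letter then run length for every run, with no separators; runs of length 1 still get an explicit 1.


String: "qmmqqqmm"
Scanning for consecutive runs:
  'q' x 1
  'm' x 2
  'q' x 3
  'm' x 2
RLE = "q1m2q3m2"


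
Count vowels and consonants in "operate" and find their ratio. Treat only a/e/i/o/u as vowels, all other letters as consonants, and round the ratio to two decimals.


Word: "operate"
Vowels (a,e,i,o,u): 4
Consonants: 3
Ratio = 4/3
= 1.33


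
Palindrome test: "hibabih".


Word: "hibabih"
Reversed: "hibabih"
Forward == Backward? hibabih == hibabih
Palindrome = Yes


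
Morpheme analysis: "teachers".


Word: "teachers"
Morphemes: teach / -er / -s
Each morpheme carries meaning
= 3 morphemes


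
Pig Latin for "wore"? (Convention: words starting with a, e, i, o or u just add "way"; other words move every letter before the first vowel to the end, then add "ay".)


Word: "wore"
Starts with consonant(s) → move to end, add 'ay'
Consonant cluster: "w"
Pig Latin = "oreway"


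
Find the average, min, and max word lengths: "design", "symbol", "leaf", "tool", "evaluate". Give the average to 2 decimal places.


Lengths: "design"=6, "symbol"=6, "leaf"=4, "tool"=4, "evaluate"=8
Sum = 28, Count = 5
Average = 28/5 = 5.60
= avg=5.60, min=4, max=8


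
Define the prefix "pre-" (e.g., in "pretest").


Prefix: pre-
As in: pretest -> pre- + test
Meaning = before


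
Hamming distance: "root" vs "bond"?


Comparing character by character (same length = 4):
  Pos 0: 'r' vs 'b' !=
  Pos 1: 'o' vs 'o' =
  Pos 2: 'o' vs 'n' !=
  Pos 3: 't' vs 'd' !=
Hamming distance = 3


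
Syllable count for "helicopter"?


Word: "helicopter"
Syllable breakdown: hel | i | cop | ter
Counting: 4 parts
= 4 syllables


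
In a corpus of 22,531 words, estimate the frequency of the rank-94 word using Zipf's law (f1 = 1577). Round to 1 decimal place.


Zipf's law: f(r) = f(1) / r
f(1) = 1577
f(94) = 1577 / 94
= 16.8 occurrences


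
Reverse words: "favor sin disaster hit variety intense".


Original: "favor sin disaster hit variety intense"
Words (1..n): favor | sin | disaster | hit | variety | intense
Reversed (n..1): intense | variety | hit | disaster | sin | favor
Result = "intense variety hit disaster sin favor"


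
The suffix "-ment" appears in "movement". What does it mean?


Suffix: -ment
Example: movement (move + -ment)
Meaning = result of action


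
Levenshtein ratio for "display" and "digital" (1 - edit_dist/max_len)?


Word 1: "display" (length 7)
Word 2: "digital" (length 7)
One optimal edit sequence:
  1. keep 'd'
  2. keep 'i'
  3. substitute 's' -> 'g'  (+1)
  4. substitute 'p' -> 'i'  (+1)
  5. substitute 'l' -> 't'  (+1)
  6. keep 'a'
  7. substitute 'y' -> 'l'  (+1)
Edit distance = 4
Max length = max(7, 7) = 7
Similarity = 1 - 4/7
= 0.4286


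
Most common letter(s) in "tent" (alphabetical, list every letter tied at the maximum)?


Word: "tent"
Letter counts:
  'e': 1
  'n': 1
  't': 2
Maximum count = 2
Most frequent = 't' (2 times each)


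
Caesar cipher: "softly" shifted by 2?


Word: "softly"
Shift: 2
Each letter → (letter + shift) mod 26:
  's' (18) + 2 = 20 → 'u'
  'o' (14) + 2 = 16 → 'q'
  'f' (5) + 2 = 7 → 'h'
  't' (19) + 2 = 21 → 'v'
  'l' (11) + 2 = 13 → 'n'
  'y' (24) + 2 = 0 → 'a'
Result = "uqhvna"


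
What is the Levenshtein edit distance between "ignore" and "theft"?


Word 1: "ignore" (length 6)
Word 2: "theft" (length 5)
One optimal edit sequence (insert/delete/substitute each cost 1):
  1. delete 'i'  (+1)
  2. substitute 'g' -> 't'  (+1)
  3. substitute 'n' -> 'h'  (+1)
  4. substitute 'o' -> 'e'  (+1)
  5. substitute 'r' -> 'f'  (+1)
  6. substitute 'e' -> 't'  (+1)
Total edit operations: 6
Edit distance = 6


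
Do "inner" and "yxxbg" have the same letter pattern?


Pattern of "inner": [0, 1, 1, 2, 3]
Pattern of "yxxbg": [0, 1, 1, 2, 3]
Patterns match
Same pattern = Yes


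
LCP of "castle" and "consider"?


Word 1: "castle"
Word 2: "consider"
Comparing from start:
  Pos 0: 'c' == 'c'
  Pos 1: 'a' != 'o' (stop)
LCP = "c" (length 1)


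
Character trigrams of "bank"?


Word: "bank" (length 4)
Number of trigrams = 4 - 3 + 1 = 2
  Position 0: "ban"
  Position 1: "ank"
Trigrams = "ban", "ank"


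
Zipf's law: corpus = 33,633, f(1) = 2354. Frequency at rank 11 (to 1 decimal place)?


Zipf's law: f(r) = f(1) / r
f(1) = 2354
f(11) = 2354 / 11
= 214.0 occurrences


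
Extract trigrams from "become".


Word: "become" (length 6)
Number of trigrams = 6 - 3 + 1 = 4
  Position 0: "bec"
  Position 1: "eco"
  Position 2: "com"
  Position 3: "ome"
Trigrams = "bec", "eco", "com", "ome"


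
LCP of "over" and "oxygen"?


Word 1: "over"
Word 2: "oxygen"
Comparing from start:
  Pos 0: 'o' == 'o'
  Pos 1: 'v' != 'x' (stop)
LCP = "o" (length 1)


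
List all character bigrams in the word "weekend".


Word: "weekend" (length 7)
Number of bigrams = 7 - 2 + 1 = 6
  Position 0: "we"
  Position 1: "ee"
  Position 2: "ek"
  Position 3: "ke"
  Position 4: "en"
  Position 5: "nd"
Bigrams = "we", "ee", "ek", "ke", "en", "nd"


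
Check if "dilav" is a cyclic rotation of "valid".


Word: "valid", Candidate: "dilav"
Method: check if candidate is substring of word+word
"validvalid" contains "dilav"? No
Is rotation = No


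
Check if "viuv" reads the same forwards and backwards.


Word: "viuv"
Reversed: "vuiv"
Forward == Backward? viuv != vuiv
Palindrome = No


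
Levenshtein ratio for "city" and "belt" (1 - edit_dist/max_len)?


Word 1: "city" (length 4)
Word 2: "belt" (length 4)
One optimal edit sequence:
  1. substitute 'c' -> 'b'  (+1)
  2. substitute 'i' -> 'e'  (+1)
  3. substitute 't' -> 'l'  (+1)
  4. substitute 'y' -> 't'  (+1)
Edit distance = 4
Max length = max(4, 4) = 4
Similarity = 1 - 4/4
= 0.0000


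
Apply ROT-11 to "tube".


Word: "tube"
Shift: 11
Each letter → (letter + shift) mod 26:
  't' (19) + 11 = 4 → 'e'
  'u' (20) + 11 = 5 → 'f'
  'b' (1) + 11 = 12 → 'm'
  'e' (4) + 11 = 15 → 'p'
Result = "efmp"


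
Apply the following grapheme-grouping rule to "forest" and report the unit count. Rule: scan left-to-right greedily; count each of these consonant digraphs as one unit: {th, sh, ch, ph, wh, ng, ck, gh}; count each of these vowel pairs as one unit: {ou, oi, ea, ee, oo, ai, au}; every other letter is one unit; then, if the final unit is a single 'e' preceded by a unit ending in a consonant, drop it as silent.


Word: "forest" (6 letters)
Left-to-right scan:
  [1] 'f' (letter)
  [2] 'o' (letter)
  [3] 'r' (letter)
  [4] 'e' (letter)
  [5] 's' (letter)
  [6] 't' (letter)
Units from scan: 6
Sound units = 6 units


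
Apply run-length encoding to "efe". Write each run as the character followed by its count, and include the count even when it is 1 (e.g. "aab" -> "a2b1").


String: "efe"
Scanning for consecutive runs:
  'e' x 1
  'f' x 1
  'e' x 1
RLE = "e1f1e1"


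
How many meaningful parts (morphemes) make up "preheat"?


Word: "preheat"
Morphemes: pre- / heat
Each morpheme carries meaning
= 2 morphemes


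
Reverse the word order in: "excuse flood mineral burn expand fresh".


Original: "excuse flood mineral burn expand fresh"
Words (1..n): excuse | flood | mineral | burn | expand | fresh
Reversed (n..1): fresh | expand | burn | mineral | flood | excuse
Result = "fresh expand burn mineral flood excuse"
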